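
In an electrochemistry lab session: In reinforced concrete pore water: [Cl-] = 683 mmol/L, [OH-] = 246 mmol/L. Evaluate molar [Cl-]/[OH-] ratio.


Threshold parameter = [Cl-] / [OH-] (molar basis; both in mmol/L, so units cancel)
Ratio = 683 / 246 = 2.78

2.78


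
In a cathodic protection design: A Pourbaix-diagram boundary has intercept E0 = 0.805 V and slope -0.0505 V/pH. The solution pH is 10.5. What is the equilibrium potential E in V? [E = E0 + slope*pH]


Apply the Pourbaix line equation: E = E0 + slope*pH
E = 0.805 + (-0.0505)*10.5 = 0.805 + (-0.53025) = 0.27475 V
Rounded to 4 decimal places: E = 0.2748 V

0.2748 V


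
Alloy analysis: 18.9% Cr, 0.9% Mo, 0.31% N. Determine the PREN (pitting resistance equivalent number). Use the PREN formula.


Apply the PREN formula: PREN = Cr + 3.3*Mo + 16*N
PREN = 18.9 + 3.3*0.9 + 16*0.31
PREN = 18.9 + 2.97 + 4.96 = 26.83

26.83


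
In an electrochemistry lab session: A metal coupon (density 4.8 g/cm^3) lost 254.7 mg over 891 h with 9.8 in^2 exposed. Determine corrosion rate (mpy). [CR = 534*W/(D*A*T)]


Apply the mpy weight-loss relation: CR = 534 * W / (D * A * T)
Numerator: 534 * 254.7 = 136009.8
Denominator: 4.8 * 9.8 * 891 = 41912.64
CR = 136009.8 / 41912.64 = 3.24508 mpy

3.24508 mpy


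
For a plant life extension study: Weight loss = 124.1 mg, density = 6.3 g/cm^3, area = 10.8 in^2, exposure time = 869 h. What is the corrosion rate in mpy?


Apply the mpy weight-loss relation: CR = 534 * W / (D * A * T)
Numerator: 534 * 124.1 = 66269.4
Denominator: 6.3 * 10.8 * 869 = 59126.76
CR = 66269.4 / 59126.76 = 1.121 mpy

1.121 mpy


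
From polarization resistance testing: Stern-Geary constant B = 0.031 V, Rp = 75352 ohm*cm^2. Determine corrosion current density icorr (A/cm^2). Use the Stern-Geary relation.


Apply the Stern-Geary relation: icorr = B / Rp
icorr = 0.031 / 75352 = 4.114×10^-7 A/cm^2

4.114×10^-7 A/cm^2


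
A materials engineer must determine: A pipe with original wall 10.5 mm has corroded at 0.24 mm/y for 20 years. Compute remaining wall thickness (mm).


Remaining wall = original − CR × time
t = 10.5 − 0.24*20 = 10.5 − 4.8 = 5.7 mm

5.7 mm


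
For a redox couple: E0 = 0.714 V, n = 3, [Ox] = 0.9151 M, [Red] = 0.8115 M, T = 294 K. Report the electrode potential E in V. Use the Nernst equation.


Apply the Nernst equation: E = E0 + (RT/nF)*ln([Ox]/[Red])
Step 1: RT/nF = 8.314*294/(3*96485) = 0.00844455 V
Step 2: [Ox]/[Red] = 0.9151/0.8115 = 1.127665
Step 3: ln(1.127665) = 0.120149
Step 4: correction = 0.00844455 * 0.120149 = 0.001 V
E = 0.714 + 0.001 = 0.715 V

0.715 V


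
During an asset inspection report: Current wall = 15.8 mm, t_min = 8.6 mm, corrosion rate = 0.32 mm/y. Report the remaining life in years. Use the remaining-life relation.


Apply the remaining-life relation: RL = (t_current − t_min) / CR
RL = (15.8 − 8.6) / 0.32 = 7.2 / 0.32 = 22.5 years

22.5 years


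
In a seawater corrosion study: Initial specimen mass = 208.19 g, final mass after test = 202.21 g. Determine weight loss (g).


Weight loss = initial − final
WL = 208.19 − 202.21 = 5.98 g

5.98 g


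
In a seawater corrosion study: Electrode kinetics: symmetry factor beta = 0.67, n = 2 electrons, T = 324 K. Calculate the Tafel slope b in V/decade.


Apply the Tafel slope relation: b = 2.303*R*T/(beta*n*F)
Numerator: 2.303 * 8.314 * 324 = 6203.67
Denominator: 0.67 * 2 * 96485 = 129289.9
b = 6203.67 / 129289.9 = 0.048 V/decade

0.048 V/decade


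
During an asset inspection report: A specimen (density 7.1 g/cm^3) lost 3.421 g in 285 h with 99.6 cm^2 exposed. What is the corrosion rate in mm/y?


Apply the mm/y weight-loss relation: CR = 87600 * W / (D * A * T)
Numerator: 87600 * 3.421 = 299679.6
Denominator: 7.1 * 99.6 * 285 = 201540.6
CR = 299679.6 / 201540.6 = 1.4869 mm/y

1.4869 mm/y


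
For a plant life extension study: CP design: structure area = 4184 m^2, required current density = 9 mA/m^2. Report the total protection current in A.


I = area * current density, then convert mA → A (÷1000)
I = 4184 * 9 / 1000 = 37.66 A

37.66 A


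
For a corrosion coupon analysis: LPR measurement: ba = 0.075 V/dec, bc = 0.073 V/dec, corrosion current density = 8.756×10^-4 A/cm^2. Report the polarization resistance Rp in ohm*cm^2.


Apply the Stern-Geary equation: Rp = ba*bc / (2.303*icorr*(ba+bc))
ba*bc = 0.075*0.073 = 0.005475
ba+bc = 0.148; 2.303*icorr*(ba+bc) = 2.303*8.756×10^-4*0.148 = 2.9844301×10^-4
Rp = 0.005475 / 2.9844301×10^-4 = 18.3 ohm*cm^2

18.3 ohm*cm^2


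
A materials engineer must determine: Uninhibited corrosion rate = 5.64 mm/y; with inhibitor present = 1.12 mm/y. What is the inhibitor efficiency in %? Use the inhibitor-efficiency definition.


Apply the inhibitor-efficiency definition: IE = (CR_blank − CR_inh)/CR_blank × 100
IE = (5.64 − 1.12) / 5.64 × 100
IE = 4.52 / 5.64 × 100 = 80.1 %

80.1 %


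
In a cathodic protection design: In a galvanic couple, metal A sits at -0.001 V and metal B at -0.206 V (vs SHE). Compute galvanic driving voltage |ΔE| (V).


Driving voltage is the absolute potential difference.
|ΔE| = |-0.001 − (-0.206)| = 0.205 V

0.205 V


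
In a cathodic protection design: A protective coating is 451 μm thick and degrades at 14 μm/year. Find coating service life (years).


Service life = thickness / degradation rate
Life = 451 / 14 = 32.2 years

32.2 years


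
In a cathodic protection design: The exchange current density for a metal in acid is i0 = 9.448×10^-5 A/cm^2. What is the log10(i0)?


i0 = 9.448×10^-5 A/cm^2
log10(i0) = -4.025

-4.025


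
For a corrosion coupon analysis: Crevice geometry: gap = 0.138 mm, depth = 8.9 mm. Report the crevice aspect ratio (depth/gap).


Aspect ratio = depth / gap
Ratio = 8.9 / 0.138 = 64.5

64.5


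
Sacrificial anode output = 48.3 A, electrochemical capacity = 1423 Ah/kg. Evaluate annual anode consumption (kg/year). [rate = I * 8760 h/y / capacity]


Annual consumption = current * hours per year / capacity
Rate = 48.3 * 8760 / 1423 = 297.3 kg/year

297.3 kg/year


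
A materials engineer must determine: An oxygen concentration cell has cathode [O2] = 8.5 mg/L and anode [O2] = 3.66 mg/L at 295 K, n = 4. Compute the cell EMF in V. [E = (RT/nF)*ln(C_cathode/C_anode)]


Apply the Nernst concentration-cell relation: E = (RT/nF)*ln(C_cathode/C_anode)
RT/nF = 8.314*295/(4*96485) = 0.00635495 V
ln(8.5/3.66) = 0.8426
E = 0.00635495 * 0.8426 = 0.00535 V

0.00535 V


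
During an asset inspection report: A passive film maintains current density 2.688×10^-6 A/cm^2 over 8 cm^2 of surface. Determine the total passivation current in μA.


I = i_pass * A, then convert A → μA (×10^6)
I = 2.688×10^-6 * 8 * 10^6 = 21.5 μA

21.5 μA


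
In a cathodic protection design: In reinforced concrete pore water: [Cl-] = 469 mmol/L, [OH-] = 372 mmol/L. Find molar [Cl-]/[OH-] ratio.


Threshold parameter = [Cl-] / [OH-] (molar basis; both in mmol/L, so units cancel)
Ratio = 469 / 372 = 1.26

1.26


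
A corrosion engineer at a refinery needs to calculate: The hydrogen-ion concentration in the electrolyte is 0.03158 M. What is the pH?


pH = −log10[H+]
pH = −log10(0.03158) = 1.5

1.5


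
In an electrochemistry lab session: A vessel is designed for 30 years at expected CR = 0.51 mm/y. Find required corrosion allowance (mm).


Corrosion allowance = CR × design life
CA = 0.51 * 30 = 15.3 mm

15.3 mm


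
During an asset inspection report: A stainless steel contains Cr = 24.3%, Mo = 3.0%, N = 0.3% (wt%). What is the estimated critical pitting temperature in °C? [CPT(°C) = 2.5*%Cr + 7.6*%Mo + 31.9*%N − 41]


Apply the ASTM G48 empirical CPT estimate: CPT(°C) = 2.5*%Cr + 7.6*%Mo + 31.9*%N − 41
2.5*24.3 = 60.75; 7.6*3.0 = 22.8; 31.9*0.3 = 9.57
CPT = 60.75 + 22.8 + 9.57 − 41 = 52.12 °C
Rounded to 0.1 °C: CPT ≈ 52.1 °C

52.1 °C


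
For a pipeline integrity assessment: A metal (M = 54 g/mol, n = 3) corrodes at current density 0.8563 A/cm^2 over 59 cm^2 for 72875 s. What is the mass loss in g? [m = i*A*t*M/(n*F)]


Apply Faraday's law: m = i*A*t*M / (n*F)
Total charge passed Q = i*A*t = 0.8563*59*72875 = 3681768.8875 C
m = Q*M/(n*F) = 3681768.8875*54/(3*96485) = 686.8616 g

686.8616 g


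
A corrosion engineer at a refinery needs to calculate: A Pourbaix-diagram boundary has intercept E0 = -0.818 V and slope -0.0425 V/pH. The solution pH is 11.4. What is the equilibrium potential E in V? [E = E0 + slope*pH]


Apply the Pourbaix line equation: E = E0 + slope*pH
E = -0.818 + (-0.0425)*11.4 = -0.818 + (-0.4845) = -1.3025 V
Rounded to 3 decimal places: E = -1.303 V

-1.303 V


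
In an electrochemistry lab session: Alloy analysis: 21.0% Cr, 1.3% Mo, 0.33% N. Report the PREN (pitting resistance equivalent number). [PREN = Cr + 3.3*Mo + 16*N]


Apply the PREN formula: PREN = Cr + 3.3*Mo + 16*N
PREN = 21.0 + 3.3*1.3 + 16*0.33
PREN = 21.0 + 4.29 + 5.28 = 30.57

30.57


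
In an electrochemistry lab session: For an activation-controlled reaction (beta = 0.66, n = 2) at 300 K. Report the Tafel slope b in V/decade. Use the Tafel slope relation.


Apply the Tafel slope relation: b = 2.303*R*T/(beta*n*F)
Numerator: 2.303 * 8.314 * 300 = 5744.14
Denominator: 0.66 * 2 * 96485 = 127360.2
b = 5744.14 / 127360.2 = 0.0451 V/decade

0.0451 V/decade


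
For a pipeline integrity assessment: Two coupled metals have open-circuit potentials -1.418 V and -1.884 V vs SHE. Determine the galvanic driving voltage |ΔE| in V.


Driving voltage is the absolute potential difference.
|ΔE| = |-1.418 − (-1.884)| = 0.466 V

0.466 V


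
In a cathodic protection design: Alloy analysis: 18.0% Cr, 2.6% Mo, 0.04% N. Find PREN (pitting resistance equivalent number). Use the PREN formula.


Apply the PREN formula: PREN = Cr + 3.3*Mo + 16*N
PREN = 18.0 + 3.3*2.6 + 16*0.04
PREN = 18.0 + 8.58 + 0.64 = 27.22

27.22


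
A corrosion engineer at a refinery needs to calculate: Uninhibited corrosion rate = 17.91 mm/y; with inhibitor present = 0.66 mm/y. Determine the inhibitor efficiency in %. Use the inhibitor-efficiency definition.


Apply the inhibitor-efficiency definition: IE = (CR_blank − CR_inh)/CR_blank × 100
IE = (17.91 − 0.66) / 17.91 × 100
IE = 17.25 / 17.91 × 100 = 96.3 %

96.3 %


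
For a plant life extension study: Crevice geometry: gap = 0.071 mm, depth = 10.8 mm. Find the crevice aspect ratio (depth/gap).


Aspect ratio = depth / gap
Ratio = 10.8 / 0.071 = 152.1

152.1


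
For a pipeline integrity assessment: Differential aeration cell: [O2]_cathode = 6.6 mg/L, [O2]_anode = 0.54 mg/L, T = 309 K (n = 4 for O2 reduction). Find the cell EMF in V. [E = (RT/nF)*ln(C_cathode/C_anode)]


Apply the Nernst concentration-cell relation: E = (RT/nF)*ln(C_cathode/C_anode)
RT/nF = 8.314*309/(4*96485) = 0.00665654 V
ln(6.6/0.54) = 2.50326
E = 0.00665654 * 2.50326 = 0.01666 V

0.01666 V


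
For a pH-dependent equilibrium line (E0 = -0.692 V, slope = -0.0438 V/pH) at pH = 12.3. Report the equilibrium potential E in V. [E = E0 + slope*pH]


Apply the Pourbaix line equation: E = E0 + slope*pH
E = -0.692 + (-0.0438)*12.3 = -0.692 + (-0.53874) = -1.23074 V
Rounded to 4 decimal places: E = -1.2307 V

-1.2307 V


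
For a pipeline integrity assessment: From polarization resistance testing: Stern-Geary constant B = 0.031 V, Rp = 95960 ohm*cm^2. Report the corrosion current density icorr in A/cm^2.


Apply the Stern-Geary relation: icorr = B / Rp
icorr = 0.031 / 95960 = 3.231×10^-7 A/cm^2

3.231×10^-7 A/cm^2


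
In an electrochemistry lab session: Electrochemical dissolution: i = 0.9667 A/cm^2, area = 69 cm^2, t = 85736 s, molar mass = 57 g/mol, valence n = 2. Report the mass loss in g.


Apply Faraday's law: m = i*A*t*M / (n*F)
Total charge passed Q = i*A*t = 0.9667*69*85736 = 5718788.3928 C
m = Q*M/(n*F) = 5718788.3928*57/(2*96485) = 1689.231 g

1689.231 g


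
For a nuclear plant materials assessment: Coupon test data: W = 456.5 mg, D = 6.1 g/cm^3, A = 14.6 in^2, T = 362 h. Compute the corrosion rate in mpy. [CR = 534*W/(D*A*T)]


Apply the mpy weight-loss relation: CR = 534 * W / (D * A * T)
Numerator: 534 * 456.5 = 243771.0
Denominator: 6.1 * 14.6 * 362 = 32239.72
CR = 243771.0 / 32239.72 = 7.5612 mpy

7.5612 mpy


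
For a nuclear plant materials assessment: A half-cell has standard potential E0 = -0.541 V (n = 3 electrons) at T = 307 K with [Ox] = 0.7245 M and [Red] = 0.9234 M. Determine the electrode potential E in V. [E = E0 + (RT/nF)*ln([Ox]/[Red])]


Apply the Nernst equation: E = E0 + (RT/nF)*ln([Ox]/[Red])
Step 1: RT/nF = 8.314*307/(3*96485) = 0.00881794 V
Step 2: [Ox]/[Red] = 0.7245/0.9234 = 0.7846
Step 3: ln(0.7846) = -0.242581
Step 4: correction = 0.00881794 * -0.242581 = -0.002 V
E = -0.541 + -0.002 = -0.543 V

-0.543 V


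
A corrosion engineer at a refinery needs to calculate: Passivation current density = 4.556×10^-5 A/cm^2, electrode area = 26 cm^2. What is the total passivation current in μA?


I = i_pass * A, then convert A → μA (×10^6)
I = 4.556×10^-5 * 26 * 10^6 = 1184.56 μA

1184.56 μA


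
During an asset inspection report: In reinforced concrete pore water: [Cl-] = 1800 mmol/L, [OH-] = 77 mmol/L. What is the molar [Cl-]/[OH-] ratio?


Threshold parameter = [Cl-] / [OH-] (molar basis; both in mmol/L, so units cancel)
Ratio = 1800 / 77 = 23.38

23.38


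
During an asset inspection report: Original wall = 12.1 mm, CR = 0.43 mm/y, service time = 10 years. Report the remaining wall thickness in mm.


Remaining wall = original − CR × time
t = 12.1 − 0.43*10 = 12.1 − 4.3 = 7.8 mm

7.8 mm


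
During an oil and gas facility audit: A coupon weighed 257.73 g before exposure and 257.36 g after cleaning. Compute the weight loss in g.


Weight loss = initial − final
WL = 257.73 − 257.36 = 0.37 g

0.37 g


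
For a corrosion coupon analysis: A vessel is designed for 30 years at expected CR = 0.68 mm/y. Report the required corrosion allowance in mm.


Corrosion allowance = CR × design life
CA = 0.68 * 30 = 20.4 mm

20.4 mm


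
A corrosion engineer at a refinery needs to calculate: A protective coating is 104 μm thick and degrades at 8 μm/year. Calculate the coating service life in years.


Service life = thickness / degradation rate
Life = 104 / 8 = 13.0 years

13.0 years


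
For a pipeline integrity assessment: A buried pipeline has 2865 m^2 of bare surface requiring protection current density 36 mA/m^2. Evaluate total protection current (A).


I = area * current density, then convert mA → A (÷1000)
I = 2865 * 36 / 1000 = 103.14 A

103.14 A


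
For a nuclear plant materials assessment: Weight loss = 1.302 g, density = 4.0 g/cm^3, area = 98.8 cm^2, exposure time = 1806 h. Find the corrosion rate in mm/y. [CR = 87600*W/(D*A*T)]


Apply the mm/y weight-loss relation: CR = 87600 * W / (D * A * T)
Numerator: 87600 * 1.302 = 114055.2
Denominator: 4.0 * 98.8 * 1806 = 713731.2
CR = 114055.2 / 713731.2 = 0.1598 mm/y

0.1598 mm/y


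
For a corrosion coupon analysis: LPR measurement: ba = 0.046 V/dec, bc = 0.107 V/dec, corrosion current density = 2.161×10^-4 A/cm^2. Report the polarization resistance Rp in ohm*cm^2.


Apply the Stern-Geary equation: Rp = ba*bc / (2.303*icorr*(ba+bc))
ba*bc = 0.046*0.107 = 0.004922
ba+bc = 0.153; 2.303*icorr*(ba+bc) = 2.303*2.161×10^-4*0.153 = 7.614478×10^-5
Rp = 0.004922 / 7.614478×10^-5 = 64.6 ohm*cm^2

64.6 ohm*cm^2


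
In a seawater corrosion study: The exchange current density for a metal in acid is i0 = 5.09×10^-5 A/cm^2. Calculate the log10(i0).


i0 = 5.09×10^-5 A/cm^2
log10(i0) = -4.293

-4.293


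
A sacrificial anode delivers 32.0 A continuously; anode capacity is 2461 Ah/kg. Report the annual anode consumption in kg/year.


Annual consumption = current * hours per year / capacity
Rate = 32.0 * 8760 / 2461 = 113.9 kg/year

113.9 kg/year


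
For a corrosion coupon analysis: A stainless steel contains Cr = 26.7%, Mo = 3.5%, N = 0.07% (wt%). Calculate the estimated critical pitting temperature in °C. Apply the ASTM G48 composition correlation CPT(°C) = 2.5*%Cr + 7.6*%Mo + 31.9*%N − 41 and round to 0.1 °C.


Apply the ASTM G48 empirical CPT estimate: CPT(°C) = 2.5*%Cr + 7.6*%Mo + 31.9*%N − 41
2.5*26.7 = 66.75; 7.6*3.5 = 26.6; 31.9*0.07 = 2.233
CPT = 66.75 + 26.6 + 2.233 − 41 = 54.583 °C
Rounded to 0.1 °C: CPT ≈ 54.6 °C

54.6 °C


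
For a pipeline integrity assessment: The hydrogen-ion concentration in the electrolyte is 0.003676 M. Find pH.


pH = −log10[H+]
pH = −log10(0.003676) = 2.43

2.43


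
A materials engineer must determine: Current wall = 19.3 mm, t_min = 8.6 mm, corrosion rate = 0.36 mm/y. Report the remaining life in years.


Apply the remaining-life relation: RL = (t_current − t_min) / CR
RL = (19.3 − 8.6) / 0.36 = 10.7 / 0.36 = 29.7 years

29.7 years


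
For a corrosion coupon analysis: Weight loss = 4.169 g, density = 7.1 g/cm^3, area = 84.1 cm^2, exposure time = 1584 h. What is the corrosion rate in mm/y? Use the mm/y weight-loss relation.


Apply the mm/y weight-loss relation: CR = 87600 * W / (D * A * T)
Numerator: 87600 * 4.169 = 365204.4
Denominator: 7.1 * 84.1 * 1584 = 945822.24
CR = 365204.4 / 945822.24 = 0.386124 mm/y

0.386124 mm/y


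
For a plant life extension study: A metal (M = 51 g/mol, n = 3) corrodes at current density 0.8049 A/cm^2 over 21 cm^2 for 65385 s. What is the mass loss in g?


Apply Faraday's law: m = i*A*t*M / (n*F)
Total charge passed Q = i*A*t = 0.8049*21*65385 = 1105196.1165 C
m = Q*M/(n*F) = 1105196.1165*51/(3*96485) = 194.728 g

194.728 g


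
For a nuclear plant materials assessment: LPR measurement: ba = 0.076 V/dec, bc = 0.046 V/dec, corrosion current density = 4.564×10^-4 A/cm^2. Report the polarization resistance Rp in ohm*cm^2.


Apply the Stern-Geary equation: Rp = ba*bc / (2.303*icorr*(ba+bc))
ba*bc = 0.076*0.046 = 0.003496
ba+bc = 0.122; 2.303*icorr*(ba+bc) = 2.303*4.564×10^-4*0.122 = 1.2823288×10^-4
Rp = 0.003496 / 1.2823288×10^-4 = 27.3 ohm*cm^2

27.3 ohm*cm^2


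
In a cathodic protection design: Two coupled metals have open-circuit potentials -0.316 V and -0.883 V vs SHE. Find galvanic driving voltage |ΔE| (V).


Driving voltage is the absolute potential difference.
|ΔE| = |-0.316 − (-0.883)| = 0.567 V

0.567 V


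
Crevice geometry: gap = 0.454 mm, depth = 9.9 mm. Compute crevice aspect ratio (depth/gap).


Aspect ratio = depth / gap
Ratio = 9.9 / 0.454 = 21.8

21.8


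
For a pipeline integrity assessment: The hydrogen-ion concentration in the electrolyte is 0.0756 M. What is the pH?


pH = −log10[H+]
pH = −log10(0.0756) = 1.12

1.12


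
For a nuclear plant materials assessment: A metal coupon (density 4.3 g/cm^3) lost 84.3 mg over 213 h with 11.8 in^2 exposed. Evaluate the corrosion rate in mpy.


Apply the mpy weight-loss relation: CR = 534 * W / (D * A * T)
Numerator: 534 * 84.3 = 45016.2
Denominator: 4.3 * 11.8 * 213 = 10807.62
CR = 45016.2 / 10807.62 = 4.16523 mpy

4.16523 mpy


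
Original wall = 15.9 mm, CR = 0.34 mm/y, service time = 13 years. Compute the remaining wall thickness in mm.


Remaining wall = original − CR × time
t = 15.9 − 0.34*13 = 15.9 − 4.42 = 11.48 mm

11.48 mm


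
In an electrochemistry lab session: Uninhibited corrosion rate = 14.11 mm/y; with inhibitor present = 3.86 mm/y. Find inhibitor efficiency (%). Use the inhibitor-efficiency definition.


Apply the inhibitor-efficiency definition: IE = (CR_blank − CR_inh)/CR_blank × 100
IE = (14.11 − 3.86) / 14.11 × 100
IE = 10.25 / 14.11 × 100 = 72.6 %

72.6 %


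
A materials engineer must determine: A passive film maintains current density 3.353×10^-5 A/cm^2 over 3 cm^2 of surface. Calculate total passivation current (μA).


I = i_pass * A, then convert A → μA (×10^6)
I = 3.353×10^-5 * 3 * 10^6 = 100.59 μA

100.59 μA


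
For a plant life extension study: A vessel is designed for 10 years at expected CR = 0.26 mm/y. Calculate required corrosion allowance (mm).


Corrosion allowance = CR × design life
CA = 0.26 * 10 = 2.6 mm

2.6 mm


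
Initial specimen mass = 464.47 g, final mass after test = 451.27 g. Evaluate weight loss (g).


Weight loss = initial − final
WL = 464.47 − 451.27 = 13.2 g

13.2 g


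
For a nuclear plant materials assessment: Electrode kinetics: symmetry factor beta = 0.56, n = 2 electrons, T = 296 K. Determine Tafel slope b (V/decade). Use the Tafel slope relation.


Apply the Tafel slope relation: b = 2.303*R*T/(beta*n*F)
Numerator: 2.303 * 8.314 * 296 = 5667.55
Denominator: 0.56 * 2 * 96485 = 108063.2
b = 5667.55 / 108063.2 = 0.0524 V/decade

0.0524 V/decade


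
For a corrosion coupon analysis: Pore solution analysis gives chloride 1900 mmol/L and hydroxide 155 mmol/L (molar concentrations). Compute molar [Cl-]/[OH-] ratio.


Threshold parameter = [Cl-] / [OH-] (molar basis; both in mmol/L, so units cancel)
Ratio = 1900 / 155 = 12.26

12.26


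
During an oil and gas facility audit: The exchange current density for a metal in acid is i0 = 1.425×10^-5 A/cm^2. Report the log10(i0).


i0 = 1.425×10^-5 A/cm^2
log10(i0) = -4.846

-4.846


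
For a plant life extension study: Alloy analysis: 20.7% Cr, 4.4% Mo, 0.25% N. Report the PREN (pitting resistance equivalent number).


Apply the PREN formula: PREN = Cr + 3.3*Mo + 16*N
PREN = 20.7 + 3.3*4.4 + 16*0.25
PREN = 20.7 + 14.52 + 4.0 = 39.22

39.22


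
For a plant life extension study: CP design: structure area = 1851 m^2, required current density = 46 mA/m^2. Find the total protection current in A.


I = area * current density, then convert mA → A (÷1000)
I = 1851 * 46 / 1000 = 85.15 A

85.15 A


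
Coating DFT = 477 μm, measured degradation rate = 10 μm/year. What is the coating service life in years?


Service life = thickness / degradation rate
Life = 477 / 10 = 47.7 years

47.7 years


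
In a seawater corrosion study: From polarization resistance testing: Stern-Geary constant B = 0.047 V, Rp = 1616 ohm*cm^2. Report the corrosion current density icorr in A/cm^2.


Apply the Stern-Geary relation: icorr = B / Rp
icorr = 0.047 / 1616 = 2.908×10^-5 A/cm^2

2.908×10^-5 A/cm^2


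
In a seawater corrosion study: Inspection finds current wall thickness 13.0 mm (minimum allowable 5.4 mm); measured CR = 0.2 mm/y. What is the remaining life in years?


Apply the remaining-life relation: RL = (t_current − t_min) / CR
RL = (13.0 − 5.4) / 0.2 = 7.6 / 0.2 = 38.0 years

38.0 years


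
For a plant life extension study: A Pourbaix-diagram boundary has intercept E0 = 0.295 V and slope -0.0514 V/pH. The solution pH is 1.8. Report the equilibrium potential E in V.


Apply the Pourbaix line equation: E = E0 + slope*pH
E = 0.295 + (-0.0514)*1.8 = 0.295 + (-0.09252) = 0.20248 V
Rounded to 3 decimal places: E = 0.202 V

0.202 V


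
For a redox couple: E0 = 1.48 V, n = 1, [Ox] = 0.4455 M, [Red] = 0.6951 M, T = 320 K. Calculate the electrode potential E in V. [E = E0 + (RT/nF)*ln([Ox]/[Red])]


Apply the Nernst equation: E = E0 + (RT/nF)*ln([Ox]/[Red])
Step 1: RT/nF = 8.314*320/(1*96485) = 0.02757403 V
Step 2: [Ox]/[Red] = 0.4455/0.6951 = 0.640915
Step 3: ln(0.640915) = -0.444858
Step 4: correction = 0.02757403 * -0.444858 = -0.012 V
E = 1.48 + -0.012 = 1.468 V

1.468 V


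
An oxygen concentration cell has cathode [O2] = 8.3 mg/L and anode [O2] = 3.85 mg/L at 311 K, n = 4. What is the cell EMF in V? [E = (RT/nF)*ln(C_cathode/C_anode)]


Apply the Nernst concentration-cell relation: E = (RT/nF)*ln(C_cathode/C_anode)
RT/nF = 8.314*311/(4*96485) = 0.00669963 V
ln(8.3/3.85) = 0.76818
E = 0.00669963 * 0.76818 = 0.00515 V

0.00515 V


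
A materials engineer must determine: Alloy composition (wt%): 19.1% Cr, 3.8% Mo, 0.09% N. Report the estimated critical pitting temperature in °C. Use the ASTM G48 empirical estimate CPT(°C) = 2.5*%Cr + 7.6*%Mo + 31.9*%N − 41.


Apply the ASTM G48 empirical CPT estimate: CPT(°C) = 2.5*%Cr + 7.6*%Mo + 31.9*%N − 41
2.5*19.1 = 47.75; 7.6*3.8 = 28.88; 31.9*0.09 = 2.871
CPT = 47.75 + 28.88 + 2.871 − 41 = 38.501 °C
Rounded to 0.1 °C: CPT ≈ 38.5 °C

38.5 °C


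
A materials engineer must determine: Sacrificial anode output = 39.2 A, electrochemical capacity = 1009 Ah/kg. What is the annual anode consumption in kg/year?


Annual consumption = current * hours per year / capacity
Rate = 39.2 * 8760 / 1009 = 340.3 kg/year

340.3 kg/year


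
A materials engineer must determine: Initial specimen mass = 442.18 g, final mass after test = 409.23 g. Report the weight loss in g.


Weight loss = initial − final
WL = 442.18 − 409.23 = 32.95 g

32.95 g


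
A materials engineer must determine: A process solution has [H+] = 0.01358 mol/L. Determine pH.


pH = −log10[H+]
pH = −log10(0.01358) = 1.87

1.87


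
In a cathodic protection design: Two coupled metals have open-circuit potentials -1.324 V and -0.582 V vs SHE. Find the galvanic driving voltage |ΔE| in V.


Driving voltage is the absolute potential difference.
|ΔE| = |-1.324 − (-0.582)| = 0.742 V

0.742 V


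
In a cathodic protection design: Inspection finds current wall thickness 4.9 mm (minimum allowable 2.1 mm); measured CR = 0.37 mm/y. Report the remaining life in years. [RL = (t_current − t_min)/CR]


Apply the remaining-life relation: RL = (t_current − t_min) / CR
RL = (4.9 − 2.1) / 0.37 = 2.8 / 0.37 = 7.6 years

7.6 years


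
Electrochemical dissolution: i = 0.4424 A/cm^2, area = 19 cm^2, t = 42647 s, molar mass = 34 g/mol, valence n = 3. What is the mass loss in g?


Apply Faraday's law: m = i*A*t*M / (n*F)
Total charge passed Q = i*A*t = 0.4424*19*42647 = 358473.6232 C
m = Q*M/(n*F) = 358473.6232*34/(3*96485) = 42.1071 g

42.1071 g


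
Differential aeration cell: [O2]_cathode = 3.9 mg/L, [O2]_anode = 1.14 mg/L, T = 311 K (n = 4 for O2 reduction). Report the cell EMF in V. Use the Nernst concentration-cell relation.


Apply the Nernst concentration-cell relation: E = (RT/nF)*ln(C_cathode/C_anode)
RT/nF = 8.314*311/(4*96485) = 0.00669963 V
ln(3.9/1.14) = 1.22995
E = 0.00669963 * 1.22995 = 0.00824 V

0.00824 V


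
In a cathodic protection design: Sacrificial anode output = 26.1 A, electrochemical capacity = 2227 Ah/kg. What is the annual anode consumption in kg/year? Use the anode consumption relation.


Annual consumption = current * hours per year / capacity
Rate = 26.1 * 8760 / 2227 = 102.7 kg/year

102.7 kg/year


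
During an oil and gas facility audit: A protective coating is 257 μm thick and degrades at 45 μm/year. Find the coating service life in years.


Service life = thickness / degradation rate
Life = 257 / 45 = 5.7 years

5.7 years


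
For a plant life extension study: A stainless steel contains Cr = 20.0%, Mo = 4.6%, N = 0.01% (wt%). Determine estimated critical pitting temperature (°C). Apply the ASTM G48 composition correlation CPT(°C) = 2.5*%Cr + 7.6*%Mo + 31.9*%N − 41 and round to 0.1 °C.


Apply the ASTM G48 empirical CPT estimate: CPT(°C) = 2.5*%Cr + 7.6*%Mo + 31.9*%N − 41
2.5*20.0 = 50; 7.6*4.6 = 34.96; 31.9*0.01 = 0.319
CPT = 50 + 34.96 + 0.319 − 41 = 44.279 °C
Rounded to 0.1 °C: CPT ≈ 44.3 °C

44.3 °C


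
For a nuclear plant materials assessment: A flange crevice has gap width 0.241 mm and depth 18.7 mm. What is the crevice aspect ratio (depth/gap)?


Aspect ratio = depth / gap
Ratio = 18.7 / 0.241 = 77.6

77.6


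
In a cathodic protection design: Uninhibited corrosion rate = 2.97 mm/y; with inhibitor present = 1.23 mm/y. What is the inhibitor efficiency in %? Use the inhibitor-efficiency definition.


Apply the inhibitor-efficiency definition: IE = (CR_blank − CR_inh)/CR_blank × 100
IE = (2.97 − 1.23) / 2.97 × 100
IE = 1.74 / 2.97 × 100 = 58.6 %

58.6 %


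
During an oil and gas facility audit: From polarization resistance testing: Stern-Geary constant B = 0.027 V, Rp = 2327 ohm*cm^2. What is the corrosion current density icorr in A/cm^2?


Apply the Stern-Geary relation: icorr = B / Rp
icorr = 0.027 / 2327 = 1.16×10^-5 A/cm^2

1.16×10^-5 A/cm^2


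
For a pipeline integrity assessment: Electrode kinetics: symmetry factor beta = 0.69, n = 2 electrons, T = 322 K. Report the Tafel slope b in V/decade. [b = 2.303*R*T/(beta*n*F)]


Apply the Tafel slope relation: b = 2.303*R*T/(beta*n*F)
Numerator: 2.303 * 8.314 * 322 = 6165.38
Denominator: 0.69 * 2 * 96485 = 133149.3
b = 6165.38 / 133149.3 = 0.0463 V/decade

0.0463 V/decade


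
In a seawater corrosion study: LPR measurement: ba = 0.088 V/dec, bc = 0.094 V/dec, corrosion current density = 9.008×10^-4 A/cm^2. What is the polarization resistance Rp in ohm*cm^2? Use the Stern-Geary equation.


Apply the Stern-Geary equation: Rp = ba*bc / (2.303*icorr*(ba+bc))
ba*bc = 0.088*0.094 = 0.008272
ba+bc = 0.182; 2.303*icorr*(ba+bc) = 2.303*9.008×10^-4*0.182 = 3.7756672×10^-4
Rp = 0.008272 / 3.7756672×10^-4 = 21.91 ohm*cm^2

21.91 ohm*cm^2


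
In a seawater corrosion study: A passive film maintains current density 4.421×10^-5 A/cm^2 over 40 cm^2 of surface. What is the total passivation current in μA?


I = i_pass * A, then convert A → μA (×10^6)
I = 4.421×10^-5 * 40 * 10^6 = 1768.4 μA

1768.4 μA


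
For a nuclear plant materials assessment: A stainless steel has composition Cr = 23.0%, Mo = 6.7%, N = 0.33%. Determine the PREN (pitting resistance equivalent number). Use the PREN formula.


Apply the PREN formula: PREN = Cr + 3.3*Mo + 16*N
PREN = 23.0 + 3.3*6.7 + 16*0.33
PREN = 23.0 + 22.11 + 5.28 = 50.39

50.39


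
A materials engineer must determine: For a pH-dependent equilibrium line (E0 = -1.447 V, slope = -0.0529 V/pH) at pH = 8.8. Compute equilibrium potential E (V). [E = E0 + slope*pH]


Apply the Pourbaix line equation: E = E0 + slope*pH
E = -1.447 + (-0.0529)*8.8 = -1.447 + (-0.46552) = -1.91252 V
Rounded to 4 decimal places: E = -1.9125 V

-1.9125 V


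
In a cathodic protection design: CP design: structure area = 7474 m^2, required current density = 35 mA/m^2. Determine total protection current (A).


I = area * current density, then convert mA → A (÷1000)
I = 7474 * 35 / 1000 = 261.59 A

261.59 A


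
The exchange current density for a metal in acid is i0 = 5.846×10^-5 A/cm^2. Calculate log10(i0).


i0 = 5.846×10^-5 A/cm^2
log10(i0) = -4.233

-4.233


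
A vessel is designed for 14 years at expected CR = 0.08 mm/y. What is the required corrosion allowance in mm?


Corrosion allowance = CR × design life
CA = 0.08 * 14 = 1.12 mm

1.12 mm


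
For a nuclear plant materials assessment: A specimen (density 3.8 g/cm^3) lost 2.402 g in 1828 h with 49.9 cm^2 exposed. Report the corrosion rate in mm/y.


Apply the mm/y weight-loss relation: CR = 87600 * W / (D * A * T)
Numerator: 87600 * 2.402 = 210415.2
Denominator: 3.8 * 49.9 * 1828 = 346625.36
CR = 210415.2 / 346625.36 = 0.60704 mm/y

0.60704 mm/y


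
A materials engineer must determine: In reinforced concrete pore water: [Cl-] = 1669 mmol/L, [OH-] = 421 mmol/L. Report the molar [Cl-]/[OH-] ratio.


Threshold parameter = [Cl-] / [OH-] (molar basis; both in mmol/L, so units cancel)
Ratio = 1669 / 421 = 3.96

3.96


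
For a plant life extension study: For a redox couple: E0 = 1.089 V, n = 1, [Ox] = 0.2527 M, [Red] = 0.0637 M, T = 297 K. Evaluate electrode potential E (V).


Apply the Nernst equation: E = E0 + (RT/nF)*ln([Ox]/[Red])
Step 1: RT/nF = 8.314*297/(1*96485) = 0.02559214 V
Step 2: [Ox]/[Red] = 0.2527/0.0637 = 3.967033
Step 3: ln(3.967033) = 1.378018
Step 4: correction = 0.02559214 * 1.378018 = 0.035 V
E = 1.089 + 0.035 = 1.124 V

1.124 V


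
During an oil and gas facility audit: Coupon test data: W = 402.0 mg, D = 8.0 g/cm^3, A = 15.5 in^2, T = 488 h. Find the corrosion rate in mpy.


Apply the mpy weight-loss relation: CR = 534 * W / (D * A * T)
Numerator: 534 * 402.0 = 214668.0
Denominator: 8.0 * 15.5 * 488 = 60512.0
CR = 214668.0 / 60512.0 = 3.54753 mpy

3.54753 mpy


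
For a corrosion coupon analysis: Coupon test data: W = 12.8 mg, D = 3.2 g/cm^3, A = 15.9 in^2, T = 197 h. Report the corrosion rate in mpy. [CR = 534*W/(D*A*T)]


Apply the mpy weight-loss relation: CR = 534 * W / (D * A * T)
Numerator: 534 * 12.8 = 6835.2
Denominator: 3.2 * 15.9 * 197 = 10023.36
CR = 6835.2 / 10023.36 = 0.6819 mpy

0.6819 mpy


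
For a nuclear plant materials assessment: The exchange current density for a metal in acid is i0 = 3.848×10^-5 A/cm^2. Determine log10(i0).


i0 = 3.848×10^-5 A/cm^2
log10(i0) = -4.415

-4.415


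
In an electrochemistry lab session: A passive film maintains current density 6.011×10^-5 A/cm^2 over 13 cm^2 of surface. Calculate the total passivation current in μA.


I = i_pass * A, then convert A → μA (×10^6)
I = 6.011×10^-5 * 13 * 10^6 = 781.43 μA

781.43 μA


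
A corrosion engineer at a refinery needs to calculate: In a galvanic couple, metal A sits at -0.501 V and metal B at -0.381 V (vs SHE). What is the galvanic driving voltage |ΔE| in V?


Driving voltage is the absolute potential difference.
|ΔE| = |-0.501 − (-0.381)| = 0.12 V

0.12 V


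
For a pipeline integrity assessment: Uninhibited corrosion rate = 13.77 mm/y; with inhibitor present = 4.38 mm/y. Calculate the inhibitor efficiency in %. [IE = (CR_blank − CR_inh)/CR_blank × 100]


Apply the inhibitor-efficiency definition: IE = (CR_blank − CR_inh)/CR_blank × 100
IE = (13.77 − 4.38) / 13.77 × 100
IE = 9.39 / 13.77 × 100 = 68.2 %

68.2 %


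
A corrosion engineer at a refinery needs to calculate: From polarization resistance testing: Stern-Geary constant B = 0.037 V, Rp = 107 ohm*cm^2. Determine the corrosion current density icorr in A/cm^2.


Apply the Stern-Geary relation: icorr = B / Rp
icorr = 0.037 / 107 = 3.458×10^-4 A/cm^2

3.458×10^-4 A/cm^2


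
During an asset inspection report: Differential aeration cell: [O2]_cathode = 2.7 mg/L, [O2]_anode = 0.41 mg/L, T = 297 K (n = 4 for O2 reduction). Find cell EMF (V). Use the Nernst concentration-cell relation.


Apply the Nernst concentration-cell relation: E = (RT/nF)*ln(C_cathode/C_anode)
RT/nF = 8.314*297/(4*96485) = 0.00639804 V
ln(2.7/0.41) = 1.88485
E = 0.00639804 * 1.88485 = 0.01206 V

0.01206 V


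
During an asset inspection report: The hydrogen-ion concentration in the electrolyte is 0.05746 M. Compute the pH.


pH = −log10[H+]
pH = −log10(0.05746) = 1.24

1.24


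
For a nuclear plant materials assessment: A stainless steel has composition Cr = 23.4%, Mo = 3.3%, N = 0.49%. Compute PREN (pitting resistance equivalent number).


Apply the PREN formula: PREN = Cr + 3.3*Mo + 16*N
PREN = 23.4 + 3.3*3.3 + 16*0.49
PREN = 23.4 + 10.89 + 7.84 = 42.13

42.13


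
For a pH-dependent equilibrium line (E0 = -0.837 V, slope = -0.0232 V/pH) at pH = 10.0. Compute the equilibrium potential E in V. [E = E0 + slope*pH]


Apply the Pourbaix line equation: E = E0 + slope*pH
E = -0.837 + (-0.0232)*10.0 = -0.837 + (-0.232) = -1.069 V
Rounded to 4 decimal places: E = -1.0690 V

-1.0690 V


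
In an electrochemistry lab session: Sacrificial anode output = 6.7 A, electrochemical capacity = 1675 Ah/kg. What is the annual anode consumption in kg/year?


Annual consumption = current * hours per year / capacity
Rate = 6.7 * 8760 / 1675 = 35.0 kg/year

35.0 kg/year


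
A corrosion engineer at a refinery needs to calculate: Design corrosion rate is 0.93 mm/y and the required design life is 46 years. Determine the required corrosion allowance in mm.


Corrosion allowance = CR × design life
CA = 0.93 * 46 = 42.78 mm

42.78 mm


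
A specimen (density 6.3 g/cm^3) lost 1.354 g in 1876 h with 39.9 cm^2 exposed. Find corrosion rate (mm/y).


Apply the mm/y weight-loss relation: CR = 87600 * W / (D * A * T)
Numerator: 87600 * 1.354 = 118610.4
Denominator: 6.3 * 39.9 * 1876 = 471570.12
CR = 118610.4 / 471570.12 = 0.2515 mm/y

0.2515 mm/y


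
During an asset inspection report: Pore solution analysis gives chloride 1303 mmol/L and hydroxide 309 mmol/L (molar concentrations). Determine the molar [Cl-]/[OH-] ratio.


Threshold parameter = [Cl-] / [OH-] (molar basis; both in mmol/L, so units cancel)
Ratio = 1303 / 309 = 4.22

4.22


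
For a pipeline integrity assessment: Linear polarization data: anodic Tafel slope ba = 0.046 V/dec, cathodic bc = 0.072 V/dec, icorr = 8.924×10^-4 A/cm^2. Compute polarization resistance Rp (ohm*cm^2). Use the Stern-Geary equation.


Apply the Stern-Geary equation: Rp = ba*bc / (2.303*icorr*(ba+bc))
ba*bc = 0.046*0.072 = 0.003312
ba+bc = 0.118; 2.303*icorr*(ba+bc) = 2.303*8.924×10^-4*0.118 = 2.4251327×10^-4
Rp = 0.003312 / 2.4251327×10^-4 = 13.7 ohm*cm^2

13.7 ohm*cm^2


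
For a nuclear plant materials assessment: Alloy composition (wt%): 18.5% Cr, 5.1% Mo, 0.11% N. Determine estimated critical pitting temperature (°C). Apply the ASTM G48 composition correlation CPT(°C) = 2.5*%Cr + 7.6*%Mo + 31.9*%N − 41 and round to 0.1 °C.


Apply the ASTM G48 empirical CPT estimate: CPT(°C) = 2.5*%Cr + 7.6*%Mo + 31.9*%N − 41
2.5*18.5 = 46.25; 7.6*5.1 = 38.76; 31.9*0.11 = 3.509
CPT = 46.25 + 38.76 + 3.509 − 41 = 47.519 °C
Rounded to 0.1 °C: CPT ≈ 47.5 °C

47.5 °C


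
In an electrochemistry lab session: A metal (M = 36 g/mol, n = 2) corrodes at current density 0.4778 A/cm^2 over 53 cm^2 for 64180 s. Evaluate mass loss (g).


Apply Faraday's law: m = i*A*t*M / (n*F)
Total charge passed Q = i*A*t = 0.4778*53*64180 = 1625255.812 C
m = Q*M/(n*F) = 1625255.812*36/(2*96485) = 303.20365 g

303.20365 g


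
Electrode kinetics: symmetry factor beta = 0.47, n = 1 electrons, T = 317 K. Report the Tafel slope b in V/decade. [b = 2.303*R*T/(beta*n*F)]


Apply the Tafel slope relation: b = 2.303*R*T/(beta*n*F)
Numerator: 2.303 * 8.314 * 317 = 6069.64
Denominator: 0.47 * 1 * 96485 = 45347.95
b = 6069.64 / 45347.95 = 0.1338 V/decade

0.1338 V/decade


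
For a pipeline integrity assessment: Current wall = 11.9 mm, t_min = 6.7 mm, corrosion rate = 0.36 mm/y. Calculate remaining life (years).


Apply the remaining-life relation: RL = (t_current − t_min) / CR
RL = (11.9 − 6.7) / 0.36 = 5.2 / 0.36 = 14.4 years

14.4 years


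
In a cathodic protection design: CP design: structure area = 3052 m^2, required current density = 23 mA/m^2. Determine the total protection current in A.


I = area * current density, then convert mA → A (÷1000)
I = 3052 * 23 / 1000 = 70.2 A

70.2 A


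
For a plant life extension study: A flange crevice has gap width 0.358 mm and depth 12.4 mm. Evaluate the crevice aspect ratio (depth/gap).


Aspect ratio = depth / gap
Ratio = 12.4 / 0.358 = 34.6

34.6


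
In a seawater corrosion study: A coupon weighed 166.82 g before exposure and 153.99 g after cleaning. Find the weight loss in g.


Weight loss = initial − final
WL = 166.82 − 153.99 = 12.83 g

12.83 g


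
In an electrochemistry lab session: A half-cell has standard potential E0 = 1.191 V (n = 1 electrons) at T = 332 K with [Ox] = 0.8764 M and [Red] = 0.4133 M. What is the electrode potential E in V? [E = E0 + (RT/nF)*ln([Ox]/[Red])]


Apply the Nernst equation: E = E0 + (RT/nF)*ln([Ox]/[Red])
Step 1: RT/nF = 8.314*332/(1*96485) = 0.02860805 V
Step 2: [Ox]/[Red] = 0.8764/0.4133 = 2.120494
Step 3: ln(2.120494) = 0.751649
Step 4: correction = 0.02860805 * 0.751649 = 0.0215 V
E = 1.191 + 0.0215 = 1.2125 V

1.2125 V


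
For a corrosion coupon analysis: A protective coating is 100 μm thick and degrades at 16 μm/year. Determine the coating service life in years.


Service life = thickness / degradation rate
Life = 100 / 16 = 6.3 years

6.3 years


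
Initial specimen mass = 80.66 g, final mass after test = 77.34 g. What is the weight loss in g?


Weight loss = initial − final
WL = 80.66 − 77.34 = 3.32 g

3.32 g
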